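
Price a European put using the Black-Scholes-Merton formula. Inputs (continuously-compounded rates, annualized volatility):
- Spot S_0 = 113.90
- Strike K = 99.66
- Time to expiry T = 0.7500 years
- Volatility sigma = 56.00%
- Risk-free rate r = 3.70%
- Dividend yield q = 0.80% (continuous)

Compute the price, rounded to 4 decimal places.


Answer: Price = 12.9902

Derivation:
d1 = (ln(S/K) + (r - q + 0.5*sigma^2) * T) / (sigma * sqrt(T)) = 0.56272367
d2 = d1 - sigma * sqrt(T) = 0.07774945
exp(-rT) = 0.97263149; exp(-qT) = 0.99401796
P = K * exp(-rT) * N(-d2) - S_0 * exp(-qT) * N(-d1)
N(-d1) = 0.28681153; N(-d2) = 0.46901368
P = 99.6600 * 0.97263149 * 0.46901368 - 113.9000 * 0.99401796 * 0.28681153 = 12.9902


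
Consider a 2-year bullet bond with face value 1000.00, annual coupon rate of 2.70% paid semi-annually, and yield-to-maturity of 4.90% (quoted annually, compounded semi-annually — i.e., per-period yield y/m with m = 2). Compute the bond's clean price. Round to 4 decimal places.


Coupon per period c = face * coupon_rate / m = 13.500000
Periods per year m = 2; per-period yield y/m = 0.024500
Number of cashflows N = 4
Cashflows (t years, CF_t, discount factor 1/(1+y/m)^(m*t), PV):
  t = 0.5000: CF_t = 13.500000, DF = 0.976086, PV = 13.177160
  t = 1.0000: CF_t = 13.500000, DF = 0.952744, PV = 12.862040
  t = 1.5000: CF_t = 13.500000, DF = 0.929960, PV = 12.554455
  t = 2.0000: CF_t = 1013.500000, DF = 0.907721, PV = 919.974738
Price P = sum_t PV_t = 958.568393

Answer: Price = 958.5684


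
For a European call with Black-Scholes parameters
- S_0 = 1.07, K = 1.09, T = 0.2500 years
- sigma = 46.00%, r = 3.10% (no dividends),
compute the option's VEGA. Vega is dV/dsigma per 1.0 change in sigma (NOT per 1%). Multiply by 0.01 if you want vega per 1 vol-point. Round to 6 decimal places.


Answer: Vega = 0.212939

Derivation:
d1 = 0.0681780532; d2 = -0.1618219468
phi(d1) = 0.3980161659; exp(-qT) = 1.0000000000; exp(-rT) = 0.9922799538
Vega = S * exp(-qT) * phi(d1) * sqrt(T) = 1.0700 * 1.0000000000 * 0.3980161659 * 0.5000000000 = 0.212939


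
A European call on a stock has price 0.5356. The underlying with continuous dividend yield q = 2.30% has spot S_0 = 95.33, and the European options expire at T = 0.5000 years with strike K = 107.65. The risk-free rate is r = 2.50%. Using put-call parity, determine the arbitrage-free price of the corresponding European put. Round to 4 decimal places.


Put-call parity: C - P = S_0 * exp(-qT) - K * exp(-rT).
S_0 * exp(-qT) = 95.3300 * 0.98856587 = 94.23998460
K * exp(-rT) = 107.6500 * 0.98757780 = 106.31275022
P = C - S*exp(-qT) + K*exp(-rT)
P = 0.5356 - 94.23998460 + 106.31275022 = 12.6084

Answer: Put price = 12.6084


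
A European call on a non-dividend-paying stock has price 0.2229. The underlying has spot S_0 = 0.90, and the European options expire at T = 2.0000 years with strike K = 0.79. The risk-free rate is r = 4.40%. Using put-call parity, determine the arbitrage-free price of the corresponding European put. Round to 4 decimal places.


Answer: Put price = 0.0464

Derivation:
Put-call parity: C - P = S_0 * exp(-qT) - K * exp(-rT).
S_0 * exp(-qT) = 0.9000 * 1.00000000 = 0.90000000
K * exp(-rT) = 0.7900 * 0.91576088 = 0.72345109
P = C - S*exp(-qT) + K*exp(-rT)
P = 0.2229 - 0.90000000 + 0.72345109 = 0.0464


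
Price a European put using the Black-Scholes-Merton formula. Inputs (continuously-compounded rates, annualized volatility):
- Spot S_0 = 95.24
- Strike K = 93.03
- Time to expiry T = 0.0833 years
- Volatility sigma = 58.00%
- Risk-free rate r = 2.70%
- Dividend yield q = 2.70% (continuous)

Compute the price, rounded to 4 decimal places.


Answer: Price = 5.2240

Derivation:
d1 = (ln(S/K) + (r - q + 0.5*sigma^2) * T) / (sigma * sqrt(T)) = 0.22395154
d2 = d1 - sigma * sqrt(T) = 0.05655345
exp(-rT) = 0.99775343; exp(-qT) = 0.99775343
P = K * exp(-rT) * N(-d2) - S_0 * exp(-qT) * N(-d1)
N(-d1) = 0.41139751; N(-d2) = 0.47745046
P = 93.0300 * 0.99775343 * 0.47745046 - 95.2400 * 0.99775343 * 0.41139751 = 5.2240


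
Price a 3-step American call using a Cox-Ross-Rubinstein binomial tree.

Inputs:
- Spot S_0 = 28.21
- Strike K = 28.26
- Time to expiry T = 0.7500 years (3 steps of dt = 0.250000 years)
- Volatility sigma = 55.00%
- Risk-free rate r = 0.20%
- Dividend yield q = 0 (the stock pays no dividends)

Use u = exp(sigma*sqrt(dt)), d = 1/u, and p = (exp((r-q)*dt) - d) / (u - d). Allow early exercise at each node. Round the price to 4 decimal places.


dt = T/N = 0.250000
u = exp(sigma*sqrt(dt)) = 1.316531; d = 1/u = 0.759572
p = (exp((r-q)*dt) - d) / (u - d) = 0.432578
Discount per step: exp(-r*dt) = 0.999500
Stock lattice S(k, i) with i counting down-moves:
  k=0: S(0,0) = 28.2100
  k=1: S(1,0) = 37.1393; S(1,1) = 21.4275
  k=2: S(2,0) = 48.8951; S(2,1) = 28.2100; S(2,2) = 16.2758
  k=3: S(3,0) = 64.3719; S(3,1) = 37.1393; S(3,2) = 21.4275; S(3,3) = 12.3626
Terminal payoffs V(N, i) = max(S_T - K, 0):
  V(3,0) = 36.111856; V(3,1) = 8.879330; V(3,2) = 0.000000; V(3,3) = 0.000000
Backward induction: V(k, i) = exp(-r*dt) * [p * V(k+1, i) + (1-p) * V(k+1, i+1)]; then take max(V_cont, immediate exercise) for American.
  V(2,0) = exp(-r*dt) * [p*36.111856 + (1-p)*8.879330] = 20.649194; exercise = 20.635068; V(2,0) = max -> 20.649194
  V(2,1) = exp(-r*dt) * [p*8.879330 + (1-p)*0.000000] = 3.839083; exercise = 0.000000; V(2,1) = max -> 3.839083
  V(2,2) = exp(-r*dt) * [p*0.000000 + (1-p)*0.000000] = 0.000000; exercise = 0.000000; V(2,2) = max -> 0.000000
  V(1,0) = exp(-r*dt) * [p*20.649194 + (1-p)*3.839083] = 11.105213; exercise = 8.879330; V(1,0) = max -> 11.105213
  V(1,1) = exp(-r*dt) * [p*3.839083 + (1-p)*0.000000] = 1.659872; exercise = 0.000000; V(1,1) = max -> 1.659872
  V(0,0) = exp(-r*dt) * [p*11.105213 + (1-p)*1.659872] = 5.742846; exercise = 0.000000; V(0,0) = max -> 5.742846

Answer: Price = V(0,0) = 5.7428


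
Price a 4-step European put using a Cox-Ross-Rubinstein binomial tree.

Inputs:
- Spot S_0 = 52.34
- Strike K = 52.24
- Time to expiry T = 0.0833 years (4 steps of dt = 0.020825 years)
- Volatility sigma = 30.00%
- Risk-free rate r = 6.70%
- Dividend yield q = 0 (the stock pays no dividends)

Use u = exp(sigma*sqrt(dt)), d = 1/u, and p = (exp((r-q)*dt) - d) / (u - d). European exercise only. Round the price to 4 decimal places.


Answer: Price = V(0,0) = 1.5218

Derivation:
dt = T/N = 0.020825
u = exp(sigma*sqrt(dt)) = 1.044243; d = 1/u = 0.957631
p = (exp((r-q)*dt) - d) / (u - d) = 0.505299
Discount per step: exp(-r*dt) = 0.998606
Stock lattice S(k, i) with i counting down-moves:
  k=0: S(0,0) = 52.3400
  k=1: S(1,0) = 54.6557; S(1,1) = 50.1224
  k=2: S(2,0) = 57.0739; S(2,1) = 52.3400; S(2,2) = 47.9988
  k=3: S(3,0) = 59.5990; S(3,1) = 54.6557; S(3,2) = 50.1224; S(3,3) = 45.9651
  k=4: S(4,0) = 62.2359; S(4,1) = 57.0739; S(4,2) = 52.3400; S(4,3) = 47.9988; S(4,4) = 44.0176
Terminal payoffs V(N, i) = max(K - S_T, 0):
  V(4,0) = 0.000000; V(4,1) = 0.000000; V(4,2) = 0.000000; V(4,3) = 4.241216; V(4,4) = 8.222360
Backward induction: V(k, i) = exp(-r*dt) * [p * V(k+1, i) + (1-p) * V(k+1, i+1)].
  V(3,0) = exp(-r*dt) * [p*0.000000 + (1-p)*0.000000] = 0.000000
  V(3,1) = exp(-r*dt) * [p*0.000000 + (1-p)*0.000000] = 0.000000
  V(3,2) = exp(-r*dt) * [p*0.000000 + (1-p)*4.241216] = 2.095207
  V(3,3) = exp(-r*dt) * [p*4.241216 + (1-p)*8.222360] = 6.202031
  V(2,0) = exp(-r*dt) * [p*0.000000 + (1-p)*0.000000] = 0.000000
  V(2,1) = exp(-r*dt) * [p*0.000000 + (1-p)*2.095207] = 1.035056
  V(2,2) = exp(-r*dt) * [p*2.095207 + (1-p)*6.202031] = 4.121102
  V(1,0) = exp(-r*dt) * [p*0.000000 + (1-p)*1.035056] = 0.511329
  V(1,1) = exp(-r*dt) * [p*1.035056 + (1-p)*4.121102] = 2.558153
  V(0,0) = exp(-r*dt) * [p*0.511329 + (1-p)*2.558153] = 1.521770


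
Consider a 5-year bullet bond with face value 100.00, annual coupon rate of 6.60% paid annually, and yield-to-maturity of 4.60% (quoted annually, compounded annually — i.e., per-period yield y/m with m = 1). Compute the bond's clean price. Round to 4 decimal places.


Coupon per period c = face * coupon_rate / m = 6.600000
Periods per year m = 1; per-period yield y/m = 0.046000
Number of cashflows N = 5
Cashflows (t years, CF_t, discount factor 1/(1+y/m)^(m*t), PV):
  t = 1.0000: CF_t = 6.600000, DF = 0.956023, PV = 6.309751
  t = 2.0000: CF_t = 6.600000, DF = 0.913980, PV = 6.032267
  t = 3.0000: CF_t = 6.600000, DF = 0.873786, PV = 5.766986
  t = 4.0000: CF_t = 6.600000, DF = 0.835359, PV = 5.513371
  t = 5.0000: CF_t = 106.600000, DF = 0.798623, PV = 85.133166
Price P = sum_t PV_t = 108.755541

Answer: Price = 108.7555


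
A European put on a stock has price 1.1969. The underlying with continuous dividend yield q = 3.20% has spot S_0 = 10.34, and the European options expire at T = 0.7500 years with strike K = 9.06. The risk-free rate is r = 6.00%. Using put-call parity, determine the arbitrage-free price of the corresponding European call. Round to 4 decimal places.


Put-call parity: C - P = S_0 * exp(-qT) - K * exp(-rT).
S_0 * exp(-qT) = 10.3400 * 0.97628571 = 10.09479424
K * exp(-rT) = 9.0600 * 0.95599748 = 8.66133719
C = P + S*exp(-qT) - K*exp(-rT)
C = 1.1969 + 10.09479424 - 8.66133719 = 2.6304

Answer: Call price = 2.6304


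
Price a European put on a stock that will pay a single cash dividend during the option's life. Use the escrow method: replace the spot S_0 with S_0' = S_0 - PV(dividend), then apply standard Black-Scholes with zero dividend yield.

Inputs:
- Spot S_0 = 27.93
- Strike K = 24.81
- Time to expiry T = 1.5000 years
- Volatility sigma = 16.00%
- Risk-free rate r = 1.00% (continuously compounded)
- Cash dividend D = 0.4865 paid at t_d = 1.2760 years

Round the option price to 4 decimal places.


PV(D) = D * exp(-r * t_d) = 0.4865 * 0.98732106 = 0.48033170
S_0' = S_0 - PV(D) = 27.9300 - 0.48033170 = 27.44966830
d1 = (ln(S_0'/K) + (r + sigma^2/2)*T) / (sigma*sqrt(T)) = 0.69048710
d2 = d1 - sigma*sqrt(T) = 0.49452793
exp(-rT) = 0.98511194
N(-d1) = 0.24494396; N(-d2) = 0.31046669
P = K * exp(-rT) * N(-d2) - S_0' * N(-d1) = 24.8100 * 0.98511194 * 0.31046669 - 27.44966830 * 0.24494396 = 0.8644

Answer: Price = 0.8644


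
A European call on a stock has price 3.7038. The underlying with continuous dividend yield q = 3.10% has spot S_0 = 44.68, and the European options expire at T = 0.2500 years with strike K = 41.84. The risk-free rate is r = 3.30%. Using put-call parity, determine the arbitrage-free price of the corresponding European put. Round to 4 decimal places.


Answer: Put price = 0.8650

Derivation:
Put-call parity: C - P = S_0 * exp(-qT) - K * exp(-rT).
S_0 * exp(-qT) = 44.6800 * 0.99227995 = 44.33506834
K * exp(-rT) = 41.8400 * 0.99178394 = 41.49623996
P = C - S*exp(-qT) + K*exp(-rT)
P = 3.7038 - 44.33506834 + 41.49623996 = 0.8650


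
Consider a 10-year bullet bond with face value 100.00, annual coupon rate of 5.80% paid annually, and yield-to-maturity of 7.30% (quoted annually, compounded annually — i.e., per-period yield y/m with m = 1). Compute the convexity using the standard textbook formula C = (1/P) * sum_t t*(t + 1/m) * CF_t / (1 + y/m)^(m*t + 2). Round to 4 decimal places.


Answer: Convexity = 67.1955

Derivation:
Coupon per period c = face * coupon_rate / m = 5.800000
Periods per year m = 1; per-period yield y/m = 0.073000
Number of cashflows N = 10
Cashflows (t years, CF_t, discount factor 1/(1+y/m)^(m*t), PV):
  t = 1.0000: CF_t = 5.800000, DF = 0.931966, PV = 5.405405
  t = 2.0000: CF_t = 5.800000, DF = 0.868561, PV = 5.037656
  t = 3.0000: CF_t = 5.800000, DF = 0.809470, PV = 4.694927
  t = 4.0000: CF_t = 5.800000, DF = 0.754399, PV = 4.375514
  t = 5.0000: CF_t = 5.800000, DF = 0.703075, PV = 4.077833
  t = 6.0000: CF_t = 5.800000, DF = 0.655242, PV = 3.800403
  t = 7.0000: CF_t = 5.800000, DF = 0.610663, PV = 3.541848
  t = 8.0000: CF_t = 5.800000, DF = 0.569118, PV = 3.300884
  t = 9.0000: CF_t = 5.800000, DF = 0.530399, PV = 3.076313
  t = 10.0000: CF_t = 105.800000, DF = 0.494314, PV = 52.298405
Price P = sum_t PV_t = 89.609189
Convexity numerator sum_t t*(t + 1/m) * CF_t / (1+y/m)^(m*t + 2):
  t = 1.0000: term = 9.389854
  t = 2.0000: term = 26.253086
  t = 3.0000: term = 48.933990
  t = 4.0000: term = 76.008062
  t = 5.0000: term = 106.255445
  t = 6.0000: term = 138.637114
  t = 7.0000: term = 172.273518
  t = 8.0000: term = 206.425464
  t = 9.0000: term = 240.477009
  t = 10.0000: term = 4996.681752
Convexity = (1/P) * sum = 6021.335293 / 89.609189 = 67.195512


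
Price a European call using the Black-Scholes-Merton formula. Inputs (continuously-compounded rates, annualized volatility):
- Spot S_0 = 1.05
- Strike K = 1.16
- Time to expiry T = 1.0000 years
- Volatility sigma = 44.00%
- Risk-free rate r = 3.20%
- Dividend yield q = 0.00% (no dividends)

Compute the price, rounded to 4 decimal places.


d1 = (ln(S/K) + (r - q + 0.5*sigma^2) * T) / (sigma * sqrt(T)) = 0.06629582
d2 = d1 - sigma * sqrt(T) = -0.37370418
exp(-rT) = 0.96850658; exp(-qT) = 1.00000000
C = S_0 * exp(-qT) * N(d1) - K * exp(-rT) * N(d2)
N(d1) = 0.52642884; N(d2) = 0.35431221
C = 1.0500 * 1.00000000 * 0.52642884 - 1.1600 * 0.96850658 * 0.35431221 = 0.1547

Answer: Price = 0.1547


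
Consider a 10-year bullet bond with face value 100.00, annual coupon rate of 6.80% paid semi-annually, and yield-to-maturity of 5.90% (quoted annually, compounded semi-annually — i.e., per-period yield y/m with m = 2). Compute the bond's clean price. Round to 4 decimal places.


Coupon per period c = face * coupon_rate / m = 3.400000
Periods per year m = 2; per-period yield y/m = 0.029500
Number of cashflows N = 20
Cashflows (t years, CF_t, discount factor 1/(1+y/m)^(m*t), PV):
  t = 0.5000: CF_t = 3.400000, DF = 0.971345, PV = 3.302574
  t = 1.0000: CF_t = 3.400000, DF = 0.943512, PV = 3.207940
  t = 1.5000: CF_t = 3.400000, DF = 0.916476, PV = 3.116017
  t = 2.0000: CF_t = 3.400000, DF = 0.890214, PV = 3.026729
  t = 2.5000: CF_t = 3.400000, DF = 0.864706, PV = 2.939999
  t = 3.0000: CF_t = 3.400000, DF = 0.839928, PV = 2.855754
  t = 3.5000: CF_t = 3.400000, DF = 0.815860, PV = 2.773923
  t = 4.0000: CF_t = 3.400000, DF = 0.792482, PV = 2.694437
  t = 4.5000: CF_t = 3.400000, DF = 0.769773, PV = 2.617229
  t = 5.0000: CF_t = 3.400000, DF = 0.747716, PV = 2.542233
  t = 5.5000: CF_t = 3.400000, DF = 0.726290, PV = 2.469386
  t = 6.0000: CF_t = 3.400000, DF = 0.705479, PV = 2.398627
  t = 6.5000: CF_t = 3.400000, DF = 0.685263, PV = 2.329895
  t = 7.0000: CF_t = 3.400000, DF = 0.665627, PV = 2.263133
  t = 7.5000: CF_t = 3.400000, DF = 0.646554, PV = 2.198283
  t = 8.0000: CF_t = 3.400000, DF = 0.628027, PV = 2.135292
  t = 8.5000: CF_t = 3.400000, DF = 0.610031, PV = 2.074106
  t = 9.0000: CF_t = 3.400000, DF = 0.592551, PV = 2.014673
  t = 9.5000: CF_t = 3.400000, DF = 0.575572, PV = 1.956943
  t = 10.0000: CF_t = 103.400000, DF = 0.559079, PV = 57.808742
Price P = sum_t PV_t = 106.725917

Answer: Price = 106.7259


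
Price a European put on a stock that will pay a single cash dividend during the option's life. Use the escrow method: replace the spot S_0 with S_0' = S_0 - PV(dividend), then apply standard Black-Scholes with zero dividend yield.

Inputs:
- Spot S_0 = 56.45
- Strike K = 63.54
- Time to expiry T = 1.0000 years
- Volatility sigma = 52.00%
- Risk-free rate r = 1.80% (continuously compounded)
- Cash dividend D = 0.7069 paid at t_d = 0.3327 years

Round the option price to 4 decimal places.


PV(D) = D * exp(-r * t_d) = 0.7069 * 0.99402930 = 0.70267931
S_0' = S_0 - PV(D) = 56.4500 - 0.70267931 = 55.74732069
d1 = (ln(S_0'/K) + (r + sigma^2/2)*T) / (sigma*sqrt(T)) = 0.04299946
d2 = d1 - sigma*sqrt(T) = -0.47700054
exp(-rT) = 0.98216103
N(-d1) = 0.48285098; N(-d2) = 0.68331913
P = K * exp(-rT) * N(-d2) - S_0' * N(-d1) = 63.5400 * 0.98216103 * 0.68331913 - 55.74732069 * 0.48285098 = 15.7259

Answer: Price = 15.7259


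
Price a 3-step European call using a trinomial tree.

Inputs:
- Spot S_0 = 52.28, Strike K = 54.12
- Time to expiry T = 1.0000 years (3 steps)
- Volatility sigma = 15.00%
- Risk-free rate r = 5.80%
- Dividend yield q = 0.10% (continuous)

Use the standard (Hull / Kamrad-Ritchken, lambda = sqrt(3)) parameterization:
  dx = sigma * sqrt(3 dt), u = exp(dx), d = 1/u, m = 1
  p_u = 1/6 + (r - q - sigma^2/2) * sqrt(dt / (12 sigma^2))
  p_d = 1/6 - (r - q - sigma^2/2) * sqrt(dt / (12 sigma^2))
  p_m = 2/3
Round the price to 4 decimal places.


Answer: Price = V(0,0) = 3.6539

Derivation:
dt = T/N = 0.333333; dx = sigma*sqrt(3*dt) = 0.150000
u = exp(dx) = 1.161834; d = 1/u = 0.860708
p_u = 0.217500, p_m = 0.666667, p_d = 0.115833
Discount per step: exp(-r*dt) = 0.980852
Stock lattice S(k, j) with j the centered position index:
  k=0: S(0,+0) = 52.2800
  k=1: S(1,-1) = 44.9978; S(1,+0) = 52.2800; S(1,+1) = 60.7407
  k=2: S(2,-2) = 38.7300; S(2,-1) = 44.9978; S(2,+0) = 52.2800; S(2,+1) = 60.7407; S(2,+2) = 70.5706
  k=3: S(3,-3) = 33.3352; S(3,-2) = 38.7300; S(3,-1) = 44.9978; S(3,+0) = 52.2800; S(3,+1) = 60.7407; S(3,+2) = 70.5706; S(3,+3) = 81.9914
Terminal payoffs V(N, j) = max(S_T - K, 0):
  V(3,-3) = 0.000000; V(3,-2) = 0.000000; V(3,-1) = 0.000000; V(3,+0) = 0.000000; V(3,+1) = 6.620694; V(3,+2) = 16.450618; V(3,+3) = 27.871361
Backward induction: V(k, j) = exp(-r*dt) * [p_u * V(k+1, j+1) + p_m * V(k+1, j) + p_d * V(k+1, j-1)]
  V(2,-2) = exp(-r*dt) * [p_u*0.000000 + p_m*0.000000 + p_d*0.000000] = 0.000000
  V(2,-1) = exp(-r*dt) * [p_u*0.000000 + p_m*0.000000 + p_d*0.000000] = 0.000000
  V(2,+0) = exp(-r*dt) * [p_u*6.620694 + p_m*0.000000 + p_d*0.000000] = 1.412428
  V(2,+1) = exp(-r*dt) * [p_u*16.450618 + p_m*6.620694 + p_d*0.000000] = 7.838781
  V(2,+2) = exp(-r*dt) * [p_u*27.871361 + p_m*16.450618 + p_d*6.620694] = 17.455246
  V(1,-1) = exp(-r*dt) * [p_u*1.412428 + p_m*0.000000 + p_d*0.000000] = 0.301321
  V(1,+0) = exp(-r*dt) * [p_u*7.838781 + p_m*1.412428 + p_d*0.000000] = 2.595879
  V(1,+1) = exp(-r*dt) * [p_u*17.455246 + p_m*7.838781 + p_d*1.412428] = 9.010087
  V(0,+0) = exp(-r*dt) * [p_u*9.010087 + p_m*2.595879 + p_d*0.301321] = 3.653854


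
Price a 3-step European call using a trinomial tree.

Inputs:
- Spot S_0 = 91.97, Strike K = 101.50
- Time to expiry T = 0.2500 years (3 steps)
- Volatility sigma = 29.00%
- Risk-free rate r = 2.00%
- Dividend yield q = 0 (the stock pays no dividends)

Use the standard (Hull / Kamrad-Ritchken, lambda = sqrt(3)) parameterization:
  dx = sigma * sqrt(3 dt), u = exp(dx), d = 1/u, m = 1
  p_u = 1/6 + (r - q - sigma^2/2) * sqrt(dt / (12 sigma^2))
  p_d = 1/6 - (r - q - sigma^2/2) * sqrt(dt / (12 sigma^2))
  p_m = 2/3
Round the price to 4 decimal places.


Answer: Price = V(0,0) = 2.3512

Derivation:
dt = T/N = 0.083333; dx = sigma*sqrt(3*dt) = 0.145000
u = exp(dx) = 1.156040; d = 1/u = 0.865022
p_u = 0.160330, p_m = 0.666667, p_d = 0.173003
Discount per step: exp(-r*dt) = 0.998335
Stock lattice S(k, j) with j the centered position index:
  k=0: S(0,+0) = 91.9700
  k=1: S(1,-1) = 79.5561; S(1,+0) = 91.9700; S(1,+1) = 106.3210
  k=2: S(2,-2) = 68.8178; S(2,-1) = 79.5561; S(2,+0) = 91.9700; S(2,+1) = 106.3210; S(2,+2) = 122.9112
  k=3: S(3,-3) = 59.5289; S(3,-2) = 68.8178; S(3,-1) = 79.5561; S(3,+0) = 91.9700; S(3,+1) = 106.3210; S(3,+2) = 122.9112; S(3,+3) = 142.0903
Terminal payoffs V(N, j) = max(S_T - K, 0):
  V(3,-3) = 0.000000; V(3,-2) = 0.000000; V(3,-1) = 0.000000; V(3,+0) = 0.000000; V(3,+1) = 4.820959; V(3,+2) = 21.411236; V(3,+3) = 40.590253
Backward induction: V(k, j) = exp(-r*dt) * [p_u * V(k+1, j+1) + p_m * V(k+1, j) + p_d * V(k+1, j-1)]
  V(2,-2) = exp(-r*dt) * [p_u*0.000000 + p_m*0.000000 + p_d*0.000000] = 0.000000
  V(2,-1) = exp(-r*dt) * [p_u*0.000000 + p_m*0.000000 + p_d*0.000000] = 0.000000
  V(2,+0) = exp(-r*dt) * [p_u*4.820959 + p_m*0.000000 + p_d*0.000000] = 0.771659
  V(2,+1) = exp(-r*dt) * [p_u*21.411236 + p_m*4.820959 + p_d*0.000000] = 6.635777
  V(2,+2) = exp(-r*dt) * [p_u*40.590253 + p_m*21.411236 + p_d*4.820959] = 21.580054
  V(1,-1) = exp(-r*dt) * [p_u*0.771659 + p_m*0.000000 + p_d*0.000000] = 0.123514
  V(1,+0) = exp(-r*dt) * [p_u*6.635777 + p_m*0.771659 + p_d*0.000000] = 1.575728
  V(1,+1) = exp(-r*dt) * [p_u*21.580054 + p_m*6.635777 + p_d*0.771659] = 8.003940
  V(0,+0) = exp(-r*dt) * [p_u*8.003940 + p_m*1.575728 + p_d*0.123514] = 2.351207


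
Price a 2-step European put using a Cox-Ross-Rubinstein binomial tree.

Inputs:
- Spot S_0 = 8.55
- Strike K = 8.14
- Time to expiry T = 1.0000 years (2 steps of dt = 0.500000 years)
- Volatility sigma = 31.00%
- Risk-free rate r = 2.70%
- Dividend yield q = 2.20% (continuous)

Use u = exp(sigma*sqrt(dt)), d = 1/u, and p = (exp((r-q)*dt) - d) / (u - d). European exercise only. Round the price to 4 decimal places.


Answer: Price = V(0,0) = 0.7698

Derivation:
dt = T/N = 0.500000
u = exp(sigma*sqrt(dt)) = 1.245084; d = 1/u = 0.803159
p = (exp((r-q)*dt) - d) / (u - d) = 0.451082
Discount per step: exp(-r*dt) = 0.986591
Stock lattice S(k, i) with i counting down-moves:
  k=0: S(0,0) = 8.5500
  k=1: S(1,0) = 10.6455; S(1,1) = 6.8670
  k=2: S(2,0) = 13.2545; S(2,1) = 8.5500; S(2,2) = 5.5153
Terminal payoffs V(N, i) = max(K - S_T, 0):
  V(2,0) = 0.000000; V(2,1) = 0.000000; V(2,2) = 2.624705
Backward induction: V(k, i) = exp(-r*dt) * [p * V(k+1, i) + (1-p) * V(k+1, i+1)].
  V(1,0) = exp(-r*dt) * [p*0.000000 + (1-p)*0.000000] = 0.000000
  V(1,1) = exp(-r*dt) * [p*0.000000 + (1-p)*2.624705] = 1.421429
  V(0,0) = exp(-r*dt) * [p*0.000000 + (1-p)*1.421429] = 0.769786


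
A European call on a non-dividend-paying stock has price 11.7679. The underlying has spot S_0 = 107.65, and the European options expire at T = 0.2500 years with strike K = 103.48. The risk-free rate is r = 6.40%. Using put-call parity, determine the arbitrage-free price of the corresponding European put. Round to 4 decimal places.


Answer: Put price = 5.9554

Derivation:
Put-call parity: C - P = S_0 * exp(-qT) - K * exp(-rT).
S_0 * exp(-qT) = 107.6500 * 1.00000000 = 107.65000000
K * exp(-rT) = 103.4800 * 0.98412732 = 101.83749508
P = C - S*exp(-qT) + K*exp(-rT)
P = 11.7679 - 107.65000000 + 101.83749508 = 5.9554


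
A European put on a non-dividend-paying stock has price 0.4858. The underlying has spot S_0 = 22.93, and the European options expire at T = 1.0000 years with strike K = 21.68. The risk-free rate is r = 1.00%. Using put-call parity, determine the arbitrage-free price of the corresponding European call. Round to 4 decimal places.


Put-call parity: C - P = S_0 * exp(-qT) - K * exp(-rT).
S_0 * exp(-qT) = 22.9300 * 1.00000000 = 22.93000000
K * exp(-rT) = 21.6800 * 0.99004983 = 21.46428040
C = P + S*exp(-qT) - K*exp(-rT)
C = 0.4858 + 22.93000000 - 21.46428040 = 1.9515

Answer: Call price = 1.9515


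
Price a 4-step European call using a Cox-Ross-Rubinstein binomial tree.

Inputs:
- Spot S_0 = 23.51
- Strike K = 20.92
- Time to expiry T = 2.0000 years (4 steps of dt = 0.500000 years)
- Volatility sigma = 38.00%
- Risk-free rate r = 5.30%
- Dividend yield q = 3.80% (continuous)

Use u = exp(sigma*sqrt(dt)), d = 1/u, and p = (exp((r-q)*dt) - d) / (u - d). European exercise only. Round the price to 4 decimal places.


Answer: Price = V(0,0) = 6.0109

Derivation:
dt = T/N = 0.500000
u = exp(sigma*sqrt(dt)) = 1.308263; d = 1/u = 0.764372
p = (exp((r-q)*dt) - d) / (u - d) = 0.447067
Discount per step: exp(-r*dt) = 0.973848
Stock lattice S(k, i) with i counting down-moves:
  k=0: S(0,0) = 23.5100
  k=1: S(1,0) = 30.7573; S(1,1) = 17.9704
  k=2: S(2,0) = 40.2386; S(2,1) = 23.5100; S(2,2) = 13.7361
  k=3: S(3,0) = 52.6427; S(3,1) = 30.7573; S(3,2) = 17.9704; S(3,3) = 10.4995
  k=4: S(4,0) = 68.8705; S(4,1) = 40.2386; S(4,2) = 23.5100; S(4,3) = 13.7361; S(4,4) = 8.0255
Terminal payoffs V(N, i) = max(S_T - K, 0):
  V(4,0) = 47.950517; V(4,1) = 19.318611; V(4,2) = 2.590000; V(4,3) = 0.000000; V(4,4) = 0.000000
Backward induction: V(k, i) = exp(-r*dt) * [p * V(k+1, i) + (1-p) * V(k+1, i+1)].
  V(3,0) = exp(-r*dt) * [p*47.950517 + (1-p)*19.318611] = 31.279031
  V(3,1) = exp(-r*dt) * [p*19.318611 + (1-p)*2.590000] = 9.805499
  V(3,2) = exp(-r*dt) * [p*2.590000 + (1-p)*0.000000] = 1.127623
  V(3,3) = exp(-r*dt) * [p*0.000000 + (1-p)*0.000000] = 0.000000
  V(2,0) = exp(-r*dt) * [p*31.279031 + (1-p)*9.805499] = 18.898122
  V(2,1) = exp(-r*dt) * [p*9.805499 + (1-p)*1.127623] = 4.876271
  V(2,2) = exp(-r*dt) * [p*1.127623 + (1-p)*0.000000] = 0.490940
  V(1,0) = exp(-r*dt) * [p*18.898122 + (1-p)*4.876271] = 10.853522
  V(1,1) = exp(-r*dt) * [p*4.876271 + (1-p)*0.490940] = 2.387368
  V(0,0) = exp(-r*dt) * [p*10.853522 + (1-p)*2.387368] = 6.010892


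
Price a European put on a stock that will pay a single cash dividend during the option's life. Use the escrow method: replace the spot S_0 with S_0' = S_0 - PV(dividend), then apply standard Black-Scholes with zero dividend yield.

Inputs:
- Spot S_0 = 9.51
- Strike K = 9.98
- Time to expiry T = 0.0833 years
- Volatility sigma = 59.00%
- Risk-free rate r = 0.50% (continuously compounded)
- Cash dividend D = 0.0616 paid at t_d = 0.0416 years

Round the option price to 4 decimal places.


PV(D) = D * exp(-r * t_d) = 0.0616 * 0.99979202 = 0.06158719
S_0' = S_0 - PV(D) = 9.5100 - 0.06158719 = 9.44841281
d1 = (ln(S_0'/K) + (r + sigma^2/2)*T) / (sigma*sqrt(T)) = -0.23385282
d2 = d1 - sigma*sqrt(T) = -0.40413708
exp(-rT) = 0.99958359
N(-d1) = 0.59245038; N(-d2) = 0.65694404
P = K * exp(-rT) * N(-d2) - S_0' * N(-d1) = 9.9800 * 0.99958359 * 0.65694404 - 9.44841281 * 0.59245038 = 0.9559

Answer: Price = 0.9559


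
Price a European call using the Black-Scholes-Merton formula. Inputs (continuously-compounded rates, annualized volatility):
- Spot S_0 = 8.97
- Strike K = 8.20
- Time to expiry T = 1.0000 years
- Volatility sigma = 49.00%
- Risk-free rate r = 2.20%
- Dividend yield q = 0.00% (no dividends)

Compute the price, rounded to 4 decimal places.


d1 = (ln(S/K) + (r - q + 0.5*sigma^2) * T) / (sigma * sqrt(T)) = 0.47306433
d2 = d1 - sigma * sqrt(T) = -0.01693567
exp(-rT) = 0.97824024; exp(-qT) = 1.00000000
C = S_0 * exp(-qT) * N(d1) - K * exp(-rT) * N(d2)
N(d1) = 0.68191636; N(d2) = 0.49324397
C = 8.9700 * 1.00000000 * 0.68191636 - 8.2000 * 0.97824024 * 0.49324397 = 2.1602

Answer: Price = 2.1602


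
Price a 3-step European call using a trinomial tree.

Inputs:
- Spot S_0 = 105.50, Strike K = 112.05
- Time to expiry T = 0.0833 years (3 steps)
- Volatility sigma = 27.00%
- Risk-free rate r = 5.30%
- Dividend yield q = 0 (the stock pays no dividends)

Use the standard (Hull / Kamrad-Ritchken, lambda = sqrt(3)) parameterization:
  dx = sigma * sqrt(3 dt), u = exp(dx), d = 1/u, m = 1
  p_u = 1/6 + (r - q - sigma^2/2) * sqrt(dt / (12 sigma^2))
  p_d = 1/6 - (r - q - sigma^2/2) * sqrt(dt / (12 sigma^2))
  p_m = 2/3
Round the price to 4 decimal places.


dt = T/N = 0.027767; dx = sigma*sqrt(3*dt) = 0.077927
u = exp(dx) = 1.081043; d = 1/u = 0.925032
p_u = 0.169615, p_m = 0.666667, p_d = 0.163718
Discount per step: exp(-r*dt) = 0.998529
Stock lattice S(k, j) with j the centered position index:
  k=0: S(0,+0) = 105.5000
  k=1: S(1,-1) = 97.5909; S(1,+0) = 105.5000; S(1,+1) = 114.0501
  k=2: S(2,-2) = 90.2747; S(2,-1) = 97.5909; S(2,+0) = 105.5000; S(2,+1) = 114.0501; S(2,+2) = 123.2931
  k=3: S(3,-3) = 83.5070; S(3,-2) = 90.2747; S(3,-1) = 97.5909; S(3,+0) = 105.5000; S(3,+1) = 114.0501; S(3,+2) = 123.2931; S(3,+3) = 133.2852
Terminal payoffs V(N, j) = max(S_T - K, 0):
  V(3,-3) = 0.000000; V(3,-2) = 0.000000; V(3,-1) = 0.000000; V(3,+0) = 0.000000; V(3,+1) = 2.000080; V(3,+2) = 11.243087; V(3,+3) = 21.235180
Backward induction: V(k, j) = exp(-r*dt) * [p_u * V(k+1, j+1) + p_m * V(k+1, j) + p_d * V(k+1, j-1)]
  V(2,-2) = exp(-r*dt) * [p_u*0.000000 + p_m*0.000000 + p_d*0.000000] = 0.000000
  V(2,-1) = exp(-r*dt) * [p_u*0.000000 + p_m*0.000000 + p_d*0.000000] = 0.000000
  V(2,+0) = exp(-r*dt) * [p_u*2.000080 + p_m*0.000000 + p_d*0.000000] = 0.338745
  V(2,+1) = exp(-r*dt) * [p_u*11.243087 + p_m*2.000080 + p_d*0.000000] = 3.235620
  V(2,+2) = exp(-r*dt) * [p_u*21.235180 + p_m*11.243087 + p_d*2.000080] = 11.407850
  V(1,-1) = exp(-r*dt) * [p_u*0.338745 + p_m*0.000000 + p_d*0.000000] = 0.057372
  V(1,+0) = exp(-r*dt) * [p_u*3.235620 + p_m*0.338745 + p_d*0.000000] = 0.773501
  V(1,+1) = exp(-r*dt) * [p_u*11.407850 + p_m*3.235620 + p_d*0.338745] = 4.141384
  V(0,+0) = exp(-r*dt) * [p_u*4.141384 + p_m*0.773501 + p_d*0.057372] = 1.225697

Answer: Price = V(0,0) = 1.2257


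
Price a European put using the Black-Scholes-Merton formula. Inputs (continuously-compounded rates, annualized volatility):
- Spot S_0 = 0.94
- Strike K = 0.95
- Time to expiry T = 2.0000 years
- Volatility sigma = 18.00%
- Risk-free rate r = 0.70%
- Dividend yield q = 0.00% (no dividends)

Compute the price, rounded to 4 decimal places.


d1 = (ln(S/K) + (r - q + 0.5*sigma^2) * T) / (sigma * sqrt(T)) = 0.14070596
d2 = d1 - sigma * sqrt(T) = -0.11385248
exp(-rT) = 0.98609754; exp(-qT) = 1.00000000
P = K * exp(-rT) * N(-d2) - S_0 * exp(-qT) * N(-d1)
N(-d1) = 0.44405112; N(-d2) = 0.54532263
P = 0.9500 * 0.98609754 * 0.54532263 - 0.9400 * 1.00000000 * 0.44405112 = 0.0934

Answer: Price = 0.0934


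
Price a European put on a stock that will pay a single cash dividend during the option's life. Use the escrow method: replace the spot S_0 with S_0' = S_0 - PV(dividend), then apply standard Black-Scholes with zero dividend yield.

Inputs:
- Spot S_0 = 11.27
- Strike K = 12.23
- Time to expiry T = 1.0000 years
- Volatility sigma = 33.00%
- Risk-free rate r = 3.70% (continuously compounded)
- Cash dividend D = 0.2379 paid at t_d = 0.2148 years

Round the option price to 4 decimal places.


Answer: Price = 1.9007

Derivation:
PV(D) = D * exp(-r * t_d) = 0.2379 * 0.99208390 = 0.23601676
S_0' = S_0 - PV(D) = 11.2700 - 0.23601676 = 11.03398324
d1 = (ln(S_0'/K) + (r + sigma^2/2)*T) / (sigma*sqrt(T)) = -0.03473350
d2 = d1 - sigma*sqrt(T) = -0.36473350
exp(-rT) = 0.96367614
N(-d1) = 0.51385387; N(-d2) = 0.64234482
P = K * exp(-rT) * N(-d2) - S_0' * N(-d1) = 12.2300 * 0.96367614 * 0.64234482 - 11.03398324 * 0.51385387 = 1.9007


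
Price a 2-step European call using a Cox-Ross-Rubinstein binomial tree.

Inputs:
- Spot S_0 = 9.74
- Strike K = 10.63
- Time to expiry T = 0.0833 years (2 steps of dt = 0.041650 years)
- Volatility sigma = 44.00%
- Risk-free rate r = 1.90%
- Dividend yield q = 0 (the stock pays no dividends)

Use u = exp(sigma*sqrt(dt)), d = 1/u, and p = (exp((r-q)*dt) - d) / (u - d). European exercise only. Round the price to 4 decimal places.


dt = T/N = 0.041650
u = exp(sigma*sqrt(dt)) = 1.093952; d = 1/u = 0.914117
p = (exp((r-q)*dt) - d) / (u - d) = 0.481968
Discount per step: exp(-r*dt) = 0.999209
Stock lattice S(k, i) with i counting down-moves:
  k=0: S(0,0) = 9.7400
  k=1: S(1,0) = 10.6551; S(1,1) = 8.9035
  k=2: S(2,0) = 11.6562; S(2,1) = 9.7400; S(2,2) = 8.1388
Terminal payoffs V(N, i) = max(S_T - K, 0):
  V(2,0) = 1.026156; V(2,1) = 0.000000; V(2,2) = 0.000000
Backward induction: V(k, i) = exp(-r*dt) * [p * V(k+1, i) + (1-p) * V(k+1, i+1)].
  V(1,0) = exp(-r*dt) * [p*1.026156 + (1-p)*0.000000] = 0.494183
  V(1,1) = exp(-r*dt) * [p*0.000000 + (1-p)*0.000000] = 0.000000
  V(0,0) = exp(-r*dt) * [p*0.494183 + (1-p)*0.000000] = 0.237992

Answer: Price = V(0,0) = 0.2380


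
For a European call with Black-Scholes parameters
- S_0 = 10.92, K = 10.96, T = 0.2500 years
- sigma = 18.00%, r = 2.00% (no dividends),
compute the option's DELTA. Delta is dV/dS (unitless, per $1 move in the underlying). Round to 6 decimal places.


d1 = 0.0599298755; d2 = -0.0300701245
phi(d1) = 0.3982265047; exp(-qT) = 1.0000000000; exp(-rT) = 0.9950124792
N(d1) = 0.5238942573
Delta = exp(-qT) * N(d1) = 1.0000000000 * 0.5238942573 = 0.523894

Answer: Delta = 0.523894


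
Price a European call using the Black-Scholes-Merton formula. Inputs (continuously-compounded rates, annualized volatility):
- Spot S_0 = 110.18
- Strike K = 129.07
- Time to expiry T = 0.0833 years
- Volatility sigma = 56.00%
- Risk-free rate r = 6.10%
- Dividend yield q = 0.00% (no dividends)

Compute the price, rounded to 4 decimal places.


Answer: Price = 1.7645

Derivation:
d1 = (ln(S/K) + (r - q + 0.5*sigma^2) * T) / (sigma * sqrt(T)) = -0.86679733
d2 = d1 - sigma * sqrt(T) = -1.02842307
exp(-rT) = 0.99493159; exp(-qT) = 1.00000000
C = S_0 * exp(-qT) * N(d1) - K * exp(-rT) * N(d2)
N(d1) = 0.19302653; N(d2) = 0.15187543
C = 110.1800 * 1.00000000 * 0.19302653 - 129.0700 * 0.99493159 * 0.15187543 = 1.7645


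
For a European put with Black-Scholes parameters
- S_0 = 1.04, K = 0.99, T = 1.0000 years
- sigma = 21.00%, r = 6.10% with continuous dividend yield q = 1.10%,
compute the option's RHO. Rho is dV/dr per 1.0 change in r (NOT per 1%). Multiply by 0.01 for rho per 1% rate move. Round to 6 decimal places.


d1 = 0.5777192810; d2 = 0.3677192810
phi(d1) = 0.3376253882; exp(-qT) = 0.9890602788; exp(-rT) = 0.9408232398
N(-d2) = 0.3565412811
Rho = -K*T*exp(-rT)*N(-d2) = -0.9900 * 1.0000 * 0.9408232398 * 0.3565412811 = -0.332088

Answer: Rho = -0.332088


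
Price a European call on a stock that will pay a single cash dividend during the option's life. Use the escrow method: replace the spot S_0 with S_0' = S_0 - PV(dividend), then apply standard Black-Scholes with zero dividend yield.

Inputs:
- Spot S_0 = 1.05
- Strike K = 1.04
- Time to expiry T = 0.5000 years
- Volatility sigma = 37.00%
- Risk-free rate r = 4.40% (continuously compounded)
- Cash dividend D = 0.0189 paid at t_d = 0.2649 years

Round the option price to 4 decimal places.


PV(D) = D * exp(-r * t_d) = 0.0189 * 0.98841206 = 0.01868099
S_0' = S_0 - PV(D) = 1.0500 - 0.01868099 = 1.03131901
d1 = (ln(S_0'/K) + (r + sigma^2/2)*T) / (sigma*sqrt(T)) = 0.18286494
d2 = d1 - sigma*sqrt(T) = -0.07876457
exp(-rT) = 0.97824024
N(d1) = 0.57254800; N(d2) = 0.46860994
C = S_0' * N(d1) - K * exp(-rT) * N(d2) = 1.03131901 * 0.57254800 - 1.0400 * 0.97824024 * 0.46860994 = 0.1137

Answer: Price = 0.1137


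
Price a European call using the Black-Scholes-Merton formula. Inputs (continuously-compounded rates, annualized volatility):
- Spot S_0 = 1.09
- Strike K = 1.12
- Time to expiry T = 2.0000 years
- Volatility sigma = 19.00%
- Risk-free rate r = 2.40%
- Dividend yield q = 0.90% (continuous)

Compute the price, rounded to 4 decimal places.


d1 = (ln(S/K) + (r - q + 0.5*sigma^2) * T) / (sigma * sqrt(T)) = 0.14495321
d2 = d1 - sigma * sqrt(T) = -0.12374737
exp(-rT) = 0.95313379; exp(-qT) = 0.98216103
C = S_0 * exp(-qT) * N(d1) - K * exp(-rT) * N(d2)
N(d1) = 0.55762609; N(d2) = 0.45075765
C = 1.0900 * 0.98216103 * 0.55762609 - 1.1200 * 0.95313379 * 0.45075765 = 0.1158

Answer: Price = 0.1158


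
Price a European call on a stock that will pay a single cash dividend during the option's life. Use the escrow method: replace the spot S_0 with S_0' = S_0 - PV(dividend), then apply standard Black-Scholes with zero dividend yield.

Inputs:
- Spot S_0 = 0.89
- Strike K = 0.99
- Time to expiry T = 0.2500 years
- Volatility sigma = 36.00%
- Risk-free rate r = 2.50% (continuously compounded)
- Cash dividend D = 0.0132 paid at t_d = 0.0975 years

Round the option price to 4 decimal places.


Answer: Price = 0.0264

Derivation:
PV(D) = D * exp(-r * t_d) = 0.0132 * 0.99756547 = 0.01316786
S_0' = S_0 - PV(D) = 0.8900 - 0.01316786 = 0.87683214
d1 = (ln(S_0'/K) + (r + sigma^2/2)*T) / (sigma*sqrt(T)) = -0.54966320
d2 = d1 - sigma*sqrt(T) = -0.72966320
exp(-rT) = 0.99376949
N(d1) = 0.29127520; N(d2) = 0.23279804
C = S_0' * N(d1) - K * exp(-rT) * N(d2) = 0.87683214 * 0.29127520 - 0.9900 * 0.99376949 * 0.23279804 = 0.0264


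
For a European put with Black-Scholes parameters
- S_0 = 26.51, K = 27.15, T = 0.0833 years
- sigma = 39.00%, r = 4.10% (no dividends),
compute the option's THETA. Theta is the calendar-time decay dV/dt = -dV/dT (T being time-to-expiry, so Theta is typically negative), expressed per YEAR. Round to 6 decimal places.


Answer: Theta = -6.430642

Derivation:
d1 = -0.1253079503; d2 = -0.2378687339
phi(d1) = 0.3958224312; exp(-qT) = 1.0000000000; exp(-rT) = 0.9965905255
Theta = -S*exp(-qT)*phi(d1)*sigma/(2*sqrt(T)) + r*K*exp(-rT)*N(-d2) - q*S*exp(-qT)*N(-d1)
N(-d1) = 0.5498601208; N(-d2) = 0.5940085469; sqrt(T) = 0.2886173938
Term 1 = -26.5100 * 1.0000000000 * 0.3958224312 * 0.3900 / (2 * 0.2886173938) = -7.0896082874
Term 2 = 0.0410 * 27.1500 * 0.9965905255 * 0.5940085469 = 0.6589661992
Term 3 = 0 (no dividend yield, q = 0)
Theta = -7.0896082874 + (0.6589661992) + (0.0000000000) = -6.430642


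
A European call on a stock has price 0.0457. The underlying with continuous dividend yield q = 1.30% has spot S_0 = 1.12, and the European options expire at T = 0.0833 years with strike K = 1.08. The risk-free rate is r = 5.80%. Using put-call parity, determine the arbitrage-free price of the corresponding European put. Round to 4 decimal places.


Answer: Put price = 0.0017

Derivation:
Put-call parity: C - P = S_0 * exp(-qT) - K * exp(-rT).
S_0 * exp(-qT) = 1.1200 * 0.99891769 = 1.11878781
K * exp(-rT) = 1.0800 * 0.99518025 = 1.07479467
P = C - S*exp(-qT) + K*exp(-rT)
P = 0.0457 - 1.11878781 + 1.07479467 = 0.0017


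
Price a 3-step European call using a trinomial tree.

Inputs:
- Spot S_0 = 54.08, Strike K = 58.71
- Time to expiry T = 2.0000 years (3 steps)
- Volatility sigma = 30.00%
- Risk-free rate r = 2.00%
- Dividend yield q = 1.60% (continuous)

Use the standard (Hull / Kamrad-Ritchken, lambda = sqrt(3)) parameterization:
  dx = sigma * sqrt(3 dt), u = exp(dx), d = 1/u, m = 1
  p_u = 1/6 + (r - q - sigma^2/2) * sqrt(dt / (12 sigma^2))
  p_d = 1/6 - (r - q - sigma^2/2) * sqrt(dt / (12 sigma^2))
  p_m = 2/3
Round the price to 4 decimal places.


dt = T/N = 0.666667; dx = sigma*sqrt(3*dt) = 0.424264
u = exp(dx) = 1.528465; d = 1/u = 0.654251
p_u = 0.134454, p_m = 0.666667, p_d = 0.198879
Discount per step: exp(-r*dt) = 0.986755
Stock lattice S(k, j) with j the centered position index:
  k=0: S(0,+0) = 54.0800
  k=1: S(1,-1) = 35.3819; S(1,+0) = 54.0800; S(1,+1) = 82.6594
  k=2: S(2,-2) = 23.1486; S(2,-1) = 35.3819; S(2,+0) = 54.0800; S(2,+1) = 82.6594; S(2,+2) = 126.3420
  k=3: S(3,-3) = 15.1450; S(3,-2) = 23.1486; S(3,-1) = 35.3819; S(3,+0) = 54.0800; S(3,+1) = 82.6594; S(3,+2) = 126.3420; S(3,+3) = 193.1094
Terminal payoffs V(N, j) = max(S_T - K, 0):
  V(3,-3) = 0.000000; V(3,-2) = 0.000000; V(3,-1) = 0.000000; V(3,+0) = 0.000000; V(3,+1) = 23.949396; V(3,+2) = 67.632007; V(3,+3) = 134.399356
Backward induction: V(k, j) = exp(-r*dt) * [p_u * V(k+1, j+1) + p_m * V(k+1, j) + p_d * V(k+1, j-1)]
  V(2,-2) = exp(-r*dt) * [p_u*0.000000 + p_m*0.000000 + p_d*0.000000] = 0.000000
  V(2,-1) = exp(-r*dt) * [p_u*0.000000 + p_m*0.000000 + p_d*0.000000] = 0.000000
  V(2,+0) = exp(-r*dt) * [p_u*23.949396 + p_m*0.000000 + p_d*0.000000] = 3.177443
  V(2,+1) = exp(-r*dt) * [p_u*67.632007 + p_m*23.949396 + p_d*0.000000] = 24.727748
  V(2,+2) = exp(-r*dt) * [p_u*134.399356 + p_m*67.632007 + p_d*23.949396] = 67.021968
  V(1,-1) = exp(-r*dt) * [p_u*3.177443 + p_m*0.000000 + p_d*0.000000] = 0.421562
  V(1,+0) = exp(-r*dt) * [p_u*24.727748 + p_m*3.177443 + p_d*0.000000] = 5.370948
  V(1,+1) = exp(-r*dt) * [p_u*67.021968 + p_m*24.727748 + p_d*3.177443] = 25.782399
  V(0,+0) = exp(-r*dt) * [p_u*25.782399 + p_m*5.370948 + p_d*0.421562] = 7.036570

Answer: Price = V(0,0) = 7.0366


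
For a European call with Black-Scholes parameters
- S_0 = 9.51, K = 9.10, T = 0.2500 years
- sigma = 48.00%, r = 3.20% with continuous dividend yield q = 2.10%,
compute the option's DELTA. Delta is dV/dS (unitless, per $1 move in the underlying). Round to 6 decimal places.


Answer: Delta = 0.620384

Derivation:
d1 = 0.3150810960; d2 = 0.0750810960
phi(d1) = 0.3796230160; exp(-qT) = 0.9947637572; exp(-rT) = 0.9920319148
N(d1) = 0.6236499594
Delta = exp(-qT) * N(d1) = 0.9947637572 * 0.6236499594 = 0.620384


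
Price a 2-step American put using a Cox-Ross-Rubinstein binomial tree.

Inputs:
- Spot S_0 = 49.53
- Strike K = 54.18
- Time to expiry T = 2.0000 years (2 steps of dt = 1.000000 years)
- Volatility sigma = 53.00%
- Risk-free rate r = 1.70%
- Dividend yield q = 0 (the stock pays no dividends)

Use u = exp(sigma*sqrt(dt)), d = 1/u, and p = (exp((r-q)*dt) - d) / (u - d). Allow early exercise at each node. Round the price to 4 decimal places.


dt = T/N = 1.000000
u = exp(sigma*sqrt(dt)) = 1.698932; d = 1/u = 0.588605
p = (exp((r-q)*dt) - d) / (u - d) = 0.385959
Discount per step: exp(-r*dt) = 0.983144
Stock lattice S(k, i) with i counting down-moves:
  k=0: S(0,0) = 49.5300
  k=1: S(1,0) = 84.1481; S(1,1) = 29.1536
  k=2: S(2,0) = 142.9620; S(2,1) = 49.5300; S(2,2) = 17.1600
Terminal payoffs V(N, i) = max(K - S_T, 0):
  V(2,0) = 0.000000; V(2,1) = 4.650000; V(2,2) = 37.020044
Backward induction: V(k, i) = exp(-r*dt) * [p * V(k+1, i) + (1-p) * V(k+1, i+1)]; then take max(V_cont, immediate exercise) for American.
  V(1,0) = exp(-r*dt) * [p*0.000000 + (1-p)*4.650000] = 2.807163; exercise = 0.000000; V(1,0) = max -> 2.807163
  V(1,1) = exp(-r*dt) * [p*4.650000 + (1-p)*37.020044] = 24.113121; exercise = 25.026396; V(1,1) = max -> 25.026396
  V(0,0) = exp(-r*dt) * [p*2.807163 + (1-p)*25.026396] = 16.173394; exercise = 4.650000; V(0,0) = max -> 16.173394

Answer: Price = V(0,0) = 16.1734
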